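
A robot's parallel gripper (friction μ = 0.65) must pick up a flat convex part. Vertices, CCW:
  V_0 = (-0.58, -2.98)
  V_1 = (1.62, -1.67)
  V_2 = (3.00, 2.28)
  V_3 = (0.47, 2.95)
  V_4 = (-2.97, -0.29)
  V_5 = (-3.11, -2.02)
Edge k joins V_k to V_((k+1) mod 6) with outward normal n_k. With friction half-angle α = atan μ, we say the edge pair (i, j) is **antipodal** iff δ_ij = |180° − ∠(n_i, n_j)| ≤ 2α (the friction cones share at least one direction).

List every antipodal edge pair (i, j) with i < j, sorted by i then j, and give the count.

α = atan 0.65 = 33.02°;  2α = 66.05°
n_0 = (+0.5116, -0.8592)
n_1 = (+0.9440, -0.3298)
n_2 = (+0.2560, +0.9667)
n_3 = (-0.6856, +0.7280)
n_4 = (-0.9967, +0.0807)
n_5 = (-0.3548, -0.9350)
  (0,1): δ = 140.03°  ·
  (0,2): δ = 45.60°  ✓
  (0,3): δ = 12.51°  ✓
  (0,4): δ = 54.60°  ✓
  (0,5): δ = 128.45°  ·
  (1,2): δ = 85.57°  ·
  (1,3): δ = 27.46°  ✓
  (1,4): δ = 14.63°  ✓
  (1,5): δ = 88.48°  ·
  (2,3): δ = 121.88°  ·
  (2,4): δ = 79.79°  ·
  (2,5): δ = 5.95°  ✓
  (3,4): δ = 137.91°  ·
  (3,5): δ = 64.06°  ✓
  (4,5): δ = 106.15°  ·
antipodal pairs: 7

count = 7; pairs: (0,2), (0,3), (0,4), (1,3), (1,4), (2,5), (3,5)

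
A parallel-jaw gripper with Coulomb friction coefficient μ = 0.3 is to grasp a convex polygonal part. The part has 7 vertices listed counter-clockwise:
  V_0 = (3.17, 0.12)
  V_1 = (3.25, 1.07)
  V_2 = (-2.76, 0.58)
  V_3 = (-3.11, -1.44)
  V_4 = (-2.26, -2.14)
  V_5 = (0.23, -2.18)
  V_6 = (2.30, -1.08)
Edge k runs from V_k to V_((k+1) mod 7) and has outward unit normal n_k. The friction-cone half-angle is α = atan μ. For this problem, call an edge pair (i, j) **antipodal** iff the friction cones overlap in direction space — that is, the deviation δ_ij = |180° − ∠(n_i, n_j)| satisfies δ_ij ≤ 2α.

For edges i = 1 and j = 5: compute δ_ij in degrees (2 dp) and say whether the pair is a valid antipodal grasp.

δ = 23.33°, valid

α = atan 0.3 = 16.70°;  2α = 33.40°
edge 1: e_1 = (-6.01, -0.49);  n_1 = (-0.0813, +0.9967)
edge 5: e_5 = (+2.07, +1.10);  n_5 = (+0.4693, -0.8831)
∠(n_1, n_5) = 156.67°
δ = |180° − 156.67°| = 23.33°
23.33° ≤ 2α = 33.40°  →  valid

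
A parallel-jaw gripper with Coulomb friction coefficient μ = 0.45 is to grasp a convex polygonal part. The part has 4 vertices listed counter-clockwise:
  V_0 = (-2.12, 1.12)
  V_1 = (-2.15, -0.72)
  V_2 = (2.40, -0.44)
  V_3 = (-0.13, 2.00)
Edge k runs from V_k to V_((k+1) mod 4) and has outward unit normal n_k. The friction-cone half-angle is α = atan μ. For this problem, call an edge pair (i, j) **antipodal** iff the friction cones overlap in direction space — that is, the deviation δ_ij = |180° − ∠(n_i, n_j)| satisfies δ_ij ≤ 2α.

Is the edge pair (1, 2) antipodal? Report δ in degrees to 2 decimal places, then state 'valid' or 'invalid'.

α = atan 0.45 = 24.23°;  2α = 48.46°
edge 1: e_1 = (+4.55, +0.28);  n_1 = (+0.0614, -0.9981)
edge 2: e_2 = (-2.53, +2.44);  n_2 = (+0.6942, +0.7198)
∠(n_1, n_2) = 132.52°
δ = |180° − 132.52°| = 47.48°
47.48° ≤ 2α = 48.46°  →  valid

δ = 47.48°, valid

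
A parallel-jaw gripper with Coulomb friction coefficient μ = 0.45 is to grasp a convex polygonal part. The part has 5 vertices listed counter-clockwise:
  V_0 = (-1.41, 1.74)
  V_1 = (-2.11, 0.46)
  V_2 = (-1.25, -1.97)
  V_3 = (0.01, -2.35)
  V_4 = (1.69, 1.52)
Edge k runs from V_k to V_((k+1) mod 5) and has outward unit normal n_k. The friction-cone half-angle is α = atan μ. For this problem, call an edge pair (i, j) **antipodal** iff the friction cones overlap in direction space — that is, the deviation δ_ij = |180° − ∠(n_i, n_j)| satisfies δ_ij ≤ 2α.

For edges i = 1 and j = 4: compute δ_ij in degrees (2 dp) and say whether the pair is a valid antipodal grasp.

α = atan 0.45 = 24.23°;  2α = 48.46°
edge 1: e_1 = (+0.86, -2.43);  n_1 = (-0.9427, -0.3336)
edge 4: e_4 = (-3.10, +0.22);  n_4 = (+0.0708, +0.9975)
∠(n_1, n_4) = 113.55°
δ = |180° − 113.55°| = 66.45°
66.45° > 2α = 48.46°  →  invalid

δ = 66.45°, invalid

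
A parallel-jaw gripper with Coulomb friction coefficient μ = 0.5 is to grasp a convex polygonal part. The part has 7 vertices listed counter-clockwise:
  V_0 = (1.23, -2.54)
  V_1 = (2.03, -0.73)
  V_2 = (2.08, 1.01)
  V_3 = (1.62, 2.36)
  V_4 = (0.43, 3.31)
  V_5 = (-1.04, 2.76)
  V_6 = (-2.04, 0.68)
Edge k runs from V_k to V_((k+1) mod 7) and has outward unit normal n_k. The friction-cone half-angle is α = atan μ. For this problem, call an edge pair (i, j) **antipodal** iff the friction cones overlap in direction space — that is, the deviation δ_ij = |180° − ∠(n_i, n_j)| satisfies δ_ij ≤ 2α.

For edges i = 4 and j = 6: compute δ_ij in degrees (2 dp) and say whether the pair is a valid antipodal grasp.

δ = 65.07°, invalid

α = atan 0.5 = 26.57°;  2α = 53.13°
edge 4: e_4 = (-1.47, -0.55);  n_4 = (-0.3504, +0.9366)
edge 6: e_6 = (+3.27, -3.22);  n_6 = (-0.7016, -0.7125)
∠(n_4, n_6) = 114.93°
δ = |180° − 114.93°| = 65.07°
65.07° > 2α = 53.13°  →  invalid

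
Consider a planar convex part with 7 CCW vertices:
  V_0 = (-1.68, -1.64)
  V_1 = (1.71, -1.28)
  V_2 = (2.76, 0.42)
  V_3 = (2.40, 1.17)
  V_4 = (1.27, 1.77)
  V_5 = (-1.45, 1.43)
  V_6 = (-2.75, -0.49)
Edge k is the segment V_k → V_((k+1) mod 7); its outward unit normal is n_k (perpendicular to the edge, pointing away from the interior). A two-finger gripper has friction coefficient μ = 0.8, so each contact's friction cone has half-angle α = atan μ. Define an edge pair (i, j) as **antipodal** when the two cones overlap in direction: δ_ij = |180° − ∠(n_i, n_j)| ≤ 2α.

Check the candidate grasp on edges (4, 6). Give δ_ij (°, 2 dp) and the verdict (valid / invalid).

α = atan 0.8 = 38.66°;  2α = 77.32°
edge 4: e_4 = (-2.72, -0.34);  n_4 = (-0.1240, +0.9923)
edge 6: e_6 = (+1.07, -1.15);  n_6 = (-0.7321, -0.6812)
∠(n_4, n_6) = 125.81°
δ = |180° − 125.81°| = 54.19°
54.19° ≤ 2α = 77.32°  →  valid

δ = 54.19°, valid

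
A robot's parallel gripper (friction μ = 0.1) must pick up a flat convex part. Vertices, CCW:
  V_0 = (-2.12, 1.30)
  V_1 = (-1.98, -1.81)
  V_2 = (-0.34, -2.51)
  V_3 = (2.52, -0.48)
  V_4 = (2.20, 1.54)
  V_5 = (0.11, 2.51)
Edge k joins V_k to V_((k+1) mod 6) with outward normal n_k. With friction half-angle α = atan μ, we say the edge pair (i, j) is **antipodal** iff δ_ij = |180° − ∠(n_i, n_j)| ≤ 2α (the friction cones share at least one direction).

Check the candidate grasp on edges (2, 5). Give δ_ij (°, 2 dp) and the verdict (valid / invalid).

δ = 6.88°, valid

α = atan 0.1 = 5.71°;  2α = 11.42°
edge 2: e_2 = (+2.86, +2.03);  n_2 = (+0.5788, -0.8155)
edge 5: e_5 = (-2.23, -1.21);  n_5 = (-0.4769, +0.8789)
∠(n_2, n_5) = 173.12°
δ = |180° − 173.12°| = 6.88°
6.88° ≤ 2α = 11.42°  →  valid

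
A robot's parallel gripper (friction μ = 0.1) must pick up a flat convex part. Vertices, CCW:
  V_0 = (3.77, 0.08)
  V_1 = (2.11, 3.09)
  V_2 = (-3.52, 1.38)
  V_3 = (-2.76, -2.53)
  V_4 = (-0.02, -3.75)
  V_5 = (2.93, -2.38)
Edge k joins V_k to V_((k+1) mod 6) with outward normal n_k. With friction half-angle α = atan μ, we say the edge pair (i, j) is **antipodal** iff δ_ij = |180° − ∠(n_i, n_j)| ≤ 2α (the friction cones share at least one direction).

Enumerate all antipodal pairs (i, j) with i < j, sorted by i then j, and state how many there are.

α = atan 0.1 = 5.71°;  2α = 11.42°
n_0 = (+0.8757, +0.4829)
n_1 = (-0.2906, +0.9568)
n_2 = (-0.9816, -0.1908)
n_3 = (-0.4068, -0.9135)
n_4 = (+0.4212, -0.9070)
n_5 = (+0.9463, -0.3231)
  (0,1): δ = 101.98°  ·
  (0,2): δ = 17.88°  ·
  (0,3): δ = 37.12°  ·
  (0,4): δ = 86.03°  ·
  (0,5): δ = 132.27°  ·
  (1,2): δ = 95.90°  ·
  (1,3): δ = 40.90°  ·
  (1,4): δ = 8.02°  ✓
  (1,5): δ = 54.25°  ·
  (2,3): δ = 125.00°  ·
  (2,4): δ = 76.09°  ·
  (2,5): δ = 29.85°  ·
  (3,4): δ = 131.09°  ·
  (3,5): δ = 84.85°  ·
  (4,5): δ = 133.76°  ·
antipodal pairs: 1

count = 1; pairs: (1,4)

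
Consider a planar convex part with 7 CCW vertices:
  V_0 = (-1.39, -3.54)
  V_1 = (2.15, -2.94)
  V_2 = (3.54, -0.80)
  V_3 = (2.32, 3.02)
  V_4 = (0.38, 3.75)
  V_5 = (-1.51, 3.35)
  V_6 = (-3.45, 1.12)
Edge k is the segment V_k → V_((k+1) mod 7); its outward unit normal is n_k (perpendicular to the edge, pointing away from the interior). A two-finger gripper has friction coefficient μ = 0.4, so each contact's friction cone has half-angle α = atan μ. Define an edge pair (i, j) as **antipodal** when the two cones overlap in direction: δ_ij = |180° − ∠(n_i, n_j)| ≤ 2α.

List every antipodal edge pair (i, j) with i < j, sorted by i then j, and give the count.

α = atan 0.4 = 21.80°;  2α = 43.60°
n_0 = (+0.1671, -0.9859)
n_1 = (+0.8386, -0.5447)
n_2 = (+0.9526, +0.3042)
n_3 = (+0.3522, +0.9359)
n_4 = (-0.2071, +0.9783)
n_5 = (-0.7545, +0.6563)
n_6 = (-0.9146, -0.4043)
  (0,1): δ = 132.62°  ·
  (0,2): δ = 81.91°  ·
  (0,3): δ = 30.24°  ✓
  (0,4): δ = 2.33°  ✓
  (0,5): δ = 39.36°  ✓
  (0,6): δ = 104.23°  ·
  (1,2): δ = 129.28°  ·
  (1,3): δ = 77.62°  ·
  (1,4): δ = 45.05°  ·
  (1,5): δ = 8.02°  ✓
  (1,6): δ = 56.85°  ·
  (2,3): δ = 128.33°  ·
  (2,4): δ = 95.76°  ·
  (2,5): δ = 58.73°  ·
  (2,6): δ = 6.14°  ✓
  (3,4): δ = 147.43°  ·
  (3,5): δ = 110.40°  ·
  (3,6): δ = 45.53°  ·
  (4,5): δ = 142.97°  ·
  (4,6): δ = 78.10°  ·
  (5,6): δ = 115.13°  ·
antipodal pairs: 5

count = 5; pairs: (0,3), (0,4), (0,5), (1,5), (2,6)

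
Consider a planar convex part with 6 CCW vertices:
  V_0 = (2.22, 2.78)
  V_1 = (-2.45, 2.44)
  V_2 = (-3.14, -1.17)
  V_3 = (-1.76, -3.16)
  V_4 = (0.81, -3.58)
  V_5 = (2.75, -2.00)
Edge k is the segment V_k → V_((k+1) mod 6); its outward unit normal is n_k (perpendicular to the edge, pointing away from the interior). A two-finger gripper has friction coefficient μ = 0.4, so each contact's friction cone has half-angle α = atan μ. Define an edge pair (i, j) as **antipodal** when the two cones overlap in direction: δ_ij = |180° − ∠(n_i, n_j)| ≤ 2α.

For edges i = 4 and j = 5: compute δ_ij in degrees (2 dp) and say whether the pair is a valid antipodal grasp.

δ = 122.83°, invalid

α = atan 0.4 = 21.80°;  2α = 43.60°
edge 4: e_4 = (+1.94, +1.58);  n_4 = (+0.6315, -0.7754)
edge 5: e_5 = (-0.53, +4.78);  n_5 = (+0.9939, +0.1102)
∠(n_4, n_5) = 57.17°
δ = |180° − 57.17°| = 122.83°
122.83° > 2α = 43.60°  →  invalid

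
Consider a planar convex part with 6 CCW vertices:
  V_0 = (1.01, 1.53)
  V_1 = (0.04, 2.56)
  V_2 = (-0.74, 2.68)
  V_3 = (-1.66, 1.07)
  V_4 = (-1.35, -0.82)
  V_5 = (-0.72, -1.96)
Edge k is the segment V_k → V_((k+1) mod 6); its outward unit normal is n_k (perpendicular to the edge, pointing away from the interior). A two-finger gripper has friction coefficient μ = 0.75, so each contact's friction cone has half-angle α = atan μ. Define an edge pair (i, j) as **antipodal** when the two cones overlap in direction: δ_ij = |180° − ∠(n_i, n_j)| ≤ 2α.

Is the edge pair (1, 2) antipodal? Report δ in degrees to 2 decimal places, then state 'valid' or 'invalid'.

δ = 111.00°, invalid

α = atan 0.75 = 36.87°;  2α = 73.74°
edge 1: e_1 = (-0.78, +0.12);  n_1 = (+0.1521, +0.9884)
edge 2: e_2 = (-0.92, -1.61);  n_2 = (-0.8682, +0.4961)
∠(n_1, n_2) = 69.00°
δ = |180° − 69.00°| = 111.00°
111.00° > 2α = 73.74°  →  invalid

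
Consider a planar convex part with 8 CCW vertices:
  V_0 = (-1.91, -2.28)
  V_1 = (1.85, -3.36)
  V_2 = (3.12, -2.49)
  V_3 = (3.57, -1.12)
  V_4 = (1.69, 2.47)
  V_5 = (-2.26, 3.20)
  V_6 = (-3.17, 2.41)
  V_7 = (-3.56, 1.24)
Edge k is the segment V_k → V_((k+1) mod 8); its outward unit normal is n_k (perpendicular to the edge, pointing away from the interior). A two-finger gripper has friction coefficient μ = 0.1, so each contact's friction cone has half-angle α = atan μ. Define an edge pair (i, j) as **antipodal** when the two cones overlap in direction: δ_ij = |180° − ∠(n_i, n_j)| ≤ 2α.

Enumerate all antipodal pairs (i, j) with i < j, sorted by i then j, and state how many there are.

count = 4; pairs: (0,4), (1,5), (2,6), (3,7)

α = atan 0.1 = 5.71°;  2α = 11.42°
n_0 = (-0.2761, -0.9611)
n_1 = (+0.5651, -0.8250)
n_2 = (+0.9501, -0.3121)
n_3 = (+0.8859, +0.4639)
n_4 = (+0.1817, +0.9833)
n_5 = (-0.6556, +0.7551)
n_6 = (-0.9487, +0.3162)
n_7 = (-0.9055, -0.4244)
  (0,1): δ = 129.56°  ·
  (0,2): δ = 92.16°  ·
  (0,3): δ = 46.33°  ·
  (0,4): δ = 5.56°  ✓
  (0,5): δ = 56.99°  ·
  (0,6): δ = 87.59°  ·
  (0,7): δ = 131.14°  ·
  (1,2): δ = 142.60°  ·
  (1,3): δ = 96.77°  ·
  (1,4): δ = 44.88°  ·
  (1,5): δ = 6.55°  ✓
  (1,6): δ = 37.15°  ·
  (1,7): δ = 80.70°  ·
  (2,3): δ = 134.18°  ·
  (2,4): δ = 82.29°  ·
  (2,5): δ = 30.85°  ·
  (2,6): δ = 0.25°  ✓
  (2,7): δ = 43.30°  ·
  (3,4): δ = 128.11°  ·
  (3,5): δ = 76.68°  ·
  (3,6): δ = 46.07°  ·
  (3,7): δ = 2.53°  ✓
  (4,5): δ = 128.57°  ·
  (4,6): δ = 97.96°  ·
  (4,7): δ = 54.41°  ·
  (5,6): δ = 149.40°  ·
  (5,7): δ = 105.85°  ·
  (6,7): δ = 136.45°  ·
antipodal pairs: 4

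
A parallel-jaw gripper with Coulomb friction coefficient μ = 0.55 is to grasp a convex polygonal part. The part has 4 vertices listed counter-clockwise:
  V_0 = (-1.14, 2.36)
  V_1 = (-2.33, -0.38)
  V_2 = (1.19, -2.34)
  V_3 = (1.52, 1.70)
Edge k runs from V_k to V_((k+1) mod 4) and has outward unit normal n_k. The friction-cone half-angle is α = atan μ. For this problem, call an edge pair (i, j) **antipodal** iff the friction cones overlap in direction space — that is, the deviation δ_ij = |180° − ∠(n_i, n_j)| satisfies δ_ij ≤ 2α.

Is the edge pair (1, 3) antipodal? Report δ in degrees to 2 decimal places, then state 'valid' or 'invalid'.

α = atan 0.55 = 28.81°;  2α = 57.62°
edge 1: e_1 = (+3.52, -1.96);  n_1 = (-0.4865, -0.8737)
edge 3: e_3 = (-2.66, +0.66);  n_3 = (+0.2408, +0.9706)
∠(n_1, n_3) = 164.82°
δ = |180° − 164.82°| = 15.18°
15.18° ≤ 2α = 57.62°  →  valid

δ = 15.18°, valid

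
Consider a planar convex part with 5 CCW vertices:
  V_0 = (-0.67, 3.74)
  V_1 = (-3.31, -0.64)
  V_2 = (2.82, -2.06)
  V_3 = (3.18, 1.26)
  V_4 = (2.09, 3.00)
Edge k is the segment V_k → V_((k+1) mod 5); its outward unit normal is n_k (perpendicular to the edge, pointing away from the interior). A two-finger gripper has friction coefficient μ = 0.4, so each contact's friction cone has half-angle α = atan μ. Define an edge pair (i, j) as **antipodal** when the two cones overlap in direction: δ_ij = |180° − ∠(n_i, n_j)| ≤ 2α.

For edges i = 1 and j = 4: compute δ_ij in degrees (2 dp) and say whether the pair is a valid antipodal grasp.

α = atan 0.4 = 21.80°;  2α = 43.60°
edge 1: e_1 = (+6.13, -1.42);  n_1 = (-0.2257, -0.9742)
edge 4: e_4 = (-2.76, +0.74);  n_4 = (+0.2590, +0.9659)
∠(n_1, n_4) = 178.03°
δ = |180° − 178.03°| = 1.97°
1.97° ≤ 2α = 43.60°  →  valid

δ = 1.97°, valid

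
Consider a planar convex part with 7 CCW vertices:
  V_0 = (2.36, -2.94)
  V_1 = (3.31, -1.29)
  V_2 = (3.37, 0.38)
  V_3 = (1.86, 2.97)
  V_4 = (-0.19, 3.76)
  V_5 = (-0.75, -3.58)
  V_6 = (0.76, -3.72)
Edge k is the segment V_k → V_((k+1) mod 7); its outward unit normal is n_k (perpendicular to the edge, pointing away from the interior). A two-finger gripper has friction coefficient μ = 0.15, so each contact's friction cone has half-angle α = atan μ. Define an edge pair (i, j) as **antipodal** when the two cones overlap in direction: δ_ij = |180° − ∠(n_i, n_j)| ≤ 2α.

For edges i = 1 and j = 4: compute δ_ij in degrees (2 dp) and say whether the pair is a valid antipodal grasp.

δ = 2.31°, valid

α = atan 0.15 = 8.53°;  2α = 17.06°
edge 1: e_1 = (+0.06, +1.67);  n_1 = (+0.9994, -0.0359)
edge 4: e_4 = (-0.56, -7.34);  n_4 = (-0.9971, +0.0761)
∠(n_1, n_4) = 177.69°
δ = |180° − 177.69°| = 2.31°
2.31° ≤ 2α = 17.06°  →  valid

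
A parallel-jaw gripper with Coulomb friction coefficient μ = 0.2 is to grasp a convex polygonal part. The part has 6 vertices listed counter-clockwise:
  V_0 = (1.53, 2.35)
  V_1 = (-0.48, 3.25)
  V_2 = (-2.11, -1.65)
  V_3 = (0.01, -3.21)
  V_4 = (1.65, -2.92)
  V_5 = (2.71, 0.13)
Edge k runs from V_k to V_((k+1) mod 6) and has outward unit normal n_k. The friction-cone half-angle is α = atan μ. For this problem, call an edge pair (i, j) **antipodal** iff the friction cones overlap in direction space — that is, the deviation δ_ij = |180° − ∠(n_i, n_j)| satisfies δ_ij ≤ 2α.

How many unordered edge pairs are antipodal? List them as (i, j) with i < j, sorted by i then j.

α = atan 0.2 = 11.31°;  2α = 22.62°
n_0 = (+0.4087, +0.9127)
n_1 = (-0.9489, +0.3156)
n_2 = (-0.5927, -0.8054)
n_3 = (+0.1741, -0.9847)
n_4 = (+0.9446, -0.3283)
n_5 = (+0.8830, +0.4693)
  (0,1): δ = 84.28°  ·
  (0,2): δ = 12.23°  ✓
  (0,3): δ = 34.15°  ·
  (0,4): δ = 94.96°  ·
  (0,5): δ = 142.11°  ·
  (1,2): δ = 107.95°  ·
  (1,3): δ = 61.57°  ·
  (1,4): δ = 0.76°  ✓
  (1,5): δ = 46.39°  ·
  (2,3): δ = 133.62°  ·
  (2,4): δ = 72.82°  ·
  (2,5): δ = 25.66°  ·
  (3,4): δ = 119.19°  ·
  (3,5): δ = 72.04°  ·
  (4,5): δ = 132.84°  ·
antipodal pairs: 2

count = 2; pairs: (0,2), (1,4)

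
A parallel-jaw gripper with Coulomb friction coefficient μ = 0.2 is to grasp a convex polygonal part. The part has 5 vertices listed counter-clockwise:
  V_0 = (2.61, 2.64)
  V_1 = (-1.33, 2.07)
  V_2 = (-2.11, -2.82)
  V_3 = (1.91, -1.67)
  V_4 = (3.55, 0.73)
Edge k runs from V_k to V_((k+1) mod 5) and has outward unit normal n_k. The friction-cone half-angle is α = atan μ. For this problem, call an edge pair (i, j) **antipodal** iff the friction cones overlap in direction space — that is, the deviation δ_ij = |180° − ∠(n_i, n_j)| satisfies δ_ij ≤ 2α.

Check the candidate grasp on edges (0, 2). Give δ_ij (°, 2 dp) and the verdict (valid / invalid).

α = atan 0.2 = 11.31°;  2α = 22.62°
edge 0: e_0 = (-3.94, -0.57);  n_0 = (-0.1432, +0.9897)
edge 2: e_2 = (+4.02, +1.15);  n_2 = (+0.2750, -0.9614)
∠(n_0, n_2) = 172.27°
δ = |180° − 172.27°| = 7.73°
7.73° ≤ 2α = 22.62°  →  valid

δ = 7.73°, valid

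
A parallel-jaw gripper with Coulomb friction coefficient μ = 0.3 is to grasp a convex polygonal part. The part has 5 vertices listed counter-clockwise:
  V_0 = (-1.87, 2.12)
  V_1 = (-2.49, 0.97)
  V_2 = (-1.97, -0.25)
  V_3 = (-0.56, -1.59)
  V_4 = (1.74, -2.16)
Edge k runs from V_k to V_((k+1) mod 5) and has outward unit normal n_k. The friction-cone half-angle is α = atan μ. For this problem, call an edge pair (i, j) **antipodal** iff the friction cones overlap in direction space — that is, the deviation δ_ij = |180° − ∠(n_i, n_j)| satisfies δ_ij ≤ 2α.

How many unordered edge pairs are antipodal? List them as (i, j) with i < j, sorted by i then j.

α = atan 0.3 = 16.70°;  2α = 33.40°
n_0 = (-0.8802, +0.4746)
n_1 = (-0.9199, -0.3921)
n_2 = (-0.6889, -0.7249)
n_3 = (-0.2405, -0.9706)
n_4 = (+0.7644, +0.6447)
  (0,1): δ = 128.58°  ·
  (0,2): δ = 105.21°  ·
  (0,3): δ = 75.59°  ·
  (0,4): δ = 68.48°  ·
  (1,2): δ = 156.63°  ·
  (1,3): δ = 127.00°  ·
  (1,4): δ = 17.06°  ✓
  (2,3): δ = 150.38°  ·
  (2,4): δ = 6.31°  ✓
  (3,4): δ = 35.93°  ·
antipodal pairs: 2

count = 2; pairs: (1,4), (2,4)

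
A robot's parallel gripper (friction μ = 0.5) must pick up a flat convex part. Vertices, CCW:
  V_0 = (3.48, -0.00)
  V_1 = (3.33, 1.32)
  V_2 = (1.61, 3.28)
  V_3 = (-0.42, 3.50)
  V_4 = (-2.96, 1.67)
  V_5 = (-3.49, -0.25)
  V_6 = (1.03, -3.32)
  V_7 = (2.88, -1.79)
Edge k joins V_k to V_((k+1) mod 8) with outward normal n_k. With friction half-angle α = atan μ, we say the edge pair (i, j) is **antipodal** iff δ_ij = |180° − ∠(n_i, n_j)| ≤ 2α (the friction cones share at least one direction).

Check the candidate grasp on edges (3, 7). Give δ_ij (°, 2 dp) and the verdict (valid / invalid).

δ = 35.70°, valid

α = atan 0.5 = 26.57°;  2α = 53.13°
edge 3: e_3 = (-2.54, -1.83);  n_3 = (-0.5846, +0.8114)
edge 7: e_7 = (+0.60, +1.79);  n_7 = (+0.9482, -0.3178)
∠(n_3, n_7) = 144.30°
δ = |180° − 144.30°| = 35.70°
35.70° ≤ 2α = 53.13°  →  valid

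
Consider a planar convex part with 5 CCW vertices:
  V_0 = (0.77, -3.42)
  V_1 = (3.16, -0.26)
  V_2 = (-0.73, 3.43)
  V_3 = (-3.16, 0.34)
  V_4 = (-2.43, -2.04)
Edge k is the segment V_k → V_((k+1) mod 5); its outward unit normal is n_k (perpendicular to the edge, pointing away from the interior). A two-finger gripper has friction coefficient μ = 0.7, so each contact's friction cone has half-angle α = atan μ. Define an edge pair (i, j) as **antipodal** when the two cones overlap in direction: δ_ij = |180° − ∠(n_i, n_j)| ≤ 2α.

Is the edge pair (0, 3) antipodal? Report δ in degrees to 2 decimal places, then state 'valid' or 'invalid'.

α = atan 0.7 = 34.99°;  2α = 69.98°
edge 0: e_0 = (+2.39, +3.16);  n_0 = (+0.7976, -0.6032)
edge 3: e_3 = (+0.73, -2.38);  n_3 = (-0.9560, -0.2932)
∠(n_0, n_3) = 125.85°
δ = |180° − 125.85°| = 54.15°
54.15° ≤ 2α = 69.98°  →  valid

δ = 54.15°, valid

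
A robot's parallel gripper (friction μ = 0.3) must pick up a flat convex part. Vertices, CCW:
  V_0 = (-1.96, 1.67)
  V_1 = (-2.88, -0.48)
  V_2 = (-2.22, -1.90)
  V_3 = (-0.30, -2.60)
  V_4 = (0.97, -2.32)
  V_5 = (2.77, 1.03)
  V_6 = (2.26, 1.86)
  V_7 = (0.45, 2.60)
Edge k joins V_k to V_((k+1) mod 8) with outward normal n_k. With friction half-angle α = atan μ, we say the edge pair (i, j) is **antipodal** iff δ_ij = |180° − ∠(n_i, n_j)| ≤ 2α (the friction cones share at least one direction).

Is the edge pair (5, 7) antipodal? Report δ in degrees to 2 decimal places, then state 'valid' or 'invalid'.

δ = 100.47°, invalid

α = atan 0.3 = 16.70°;  2α = 33.40°
edge 5: e_5 = (-0.51, +0.83);  n_5 = (+0.8520, +0.5235)
edge 7: e_7 = (-2.41, -0.93);  n_7 = (-0.3600, +0.9329)
∠(n_5, n_7) = 79.53°
δ = |180° − 79.53°| = 100.47°
100.47° > 2α = 33.40°  →  invalid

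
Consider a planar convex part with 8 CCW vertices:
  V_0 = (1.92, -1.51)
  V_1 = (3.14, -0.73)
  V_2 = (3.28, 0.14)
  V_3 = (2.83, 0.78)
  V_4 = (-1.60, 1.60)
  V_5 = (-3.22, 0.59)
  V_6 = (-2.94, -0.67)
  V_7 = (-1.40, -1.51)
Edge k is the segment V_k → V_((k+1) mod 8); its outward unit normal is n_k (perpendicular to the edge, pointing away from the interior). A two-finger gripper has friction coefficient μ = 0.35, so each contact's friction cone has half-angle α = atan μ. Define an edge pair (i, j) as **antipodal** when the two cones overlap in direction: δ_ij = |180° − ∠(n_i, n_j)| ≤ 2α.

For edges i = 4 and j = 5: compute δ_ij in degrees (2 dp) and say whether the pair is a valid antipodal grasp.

δ = 109.41°, invalid

α = atan 0.35 = 19.29°;  2α = 38.58°
edge 4: e_4 = (-1.62, -1.01);  n_4 = (-0.5291, +0.8486)
edge 5: e_5 = (+0.28, -1.26);  n_5 = (-0.9762, -0.2169)
∠(n_4, n_5) = 70.59°
δ = |180° − 70.59°| = 109.41°
109.41° > 2α = 38.58°  →  invalid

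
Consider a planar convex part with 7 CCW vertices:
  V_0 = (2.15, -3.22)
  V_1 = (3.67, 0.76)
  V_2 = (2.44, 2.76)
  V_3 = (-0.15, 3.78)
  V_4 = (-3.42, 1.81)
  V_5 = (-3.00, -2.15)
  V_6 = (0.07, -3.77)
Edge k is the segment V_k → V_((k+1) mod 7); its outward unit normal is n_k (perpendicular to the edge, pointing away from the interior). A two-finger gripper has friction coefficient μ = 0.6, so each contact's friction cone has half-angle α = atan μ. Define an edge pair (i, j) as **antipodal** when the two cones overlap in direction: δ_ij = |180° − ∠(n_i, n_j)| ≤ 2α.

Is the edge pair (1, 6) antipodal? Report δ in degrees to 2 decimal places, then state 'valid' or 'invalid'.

δ = 73.22°, invalid

α = atan 0.6 = 30.96°;  2α = 61.93°
edge 1: e_1 = (-1.23, +2.00);  n_1 = (+0.8518, +0.5239)
edge 6: e_6 = (+2.08, +0.55);  n_6 = (+0.2556, -0.9668)
∠(n_1, n_6) = 106.78°
δ = |180° − 106.78°| = 73.22°
73.22° > 2α = 61.93°  →  invalid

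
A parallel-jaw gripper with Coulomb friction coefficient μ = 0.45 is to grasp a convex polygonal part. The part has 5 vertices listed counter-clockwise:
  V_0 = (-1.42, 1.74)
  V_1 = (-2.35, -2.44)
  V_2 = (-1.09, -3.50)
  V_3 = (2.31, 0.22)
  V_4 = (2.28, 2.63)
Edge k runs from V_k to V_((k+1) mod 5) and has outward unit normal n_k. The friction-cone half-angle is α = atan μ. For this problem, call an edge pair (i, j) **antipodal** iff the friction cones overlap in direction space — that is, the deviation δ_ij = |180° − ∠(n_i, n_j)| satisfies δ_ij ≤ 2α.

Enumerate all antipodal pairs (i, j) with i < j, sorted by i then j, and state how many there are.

α = atan 0.45 = 24.23°;  2α = 48.46°
n_0 = (-0.9761, +0.2172)
n_1 = (-0.6438, -0.7652)
n_2 = (+0.7381, -0.6746)
n_3 = (+0.9999, +0.0124)
n_4 = (-0.2339, +0.9723)
  (0,1): δ = 117.53°  ·
  (0,2): δ = 29.88°  ✓
  (0,3): δ = 13.26°  ✓
  (0,4): δ = 116.07°  ·
  (1,2): δ = 92.35°  ·
  (1,3): δ = 49.21°  ·
  (1,4): δ = 53.60°  ·
  (2,3): δ = 136.86°  ·
  (2,4): δ = 34.05°  ✓
  (3,4): δ = 77.19°  ·
antipodal pairs: 3

count = 3; pairs: (0,2), (0,3), (2,4)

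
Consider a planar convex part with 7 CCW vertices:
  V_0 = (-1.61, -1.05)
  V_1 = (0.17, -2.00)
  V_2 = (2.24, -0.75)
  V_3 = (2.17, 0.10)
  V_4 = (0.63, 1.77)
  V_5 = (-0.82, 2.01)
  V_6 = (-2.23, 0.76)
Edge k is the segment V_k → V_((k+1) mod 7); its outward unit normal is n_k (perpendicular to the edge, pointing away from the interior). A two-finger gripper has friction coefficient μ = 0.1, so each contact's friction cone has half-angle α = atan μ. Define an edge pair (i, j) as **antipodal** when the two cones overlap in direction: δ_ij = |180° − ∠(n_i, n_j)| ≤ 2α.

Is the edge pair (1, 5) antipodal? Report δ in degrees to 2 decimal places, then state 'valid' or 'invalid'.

δ = 10.43°, valid

α = atan 0.1 = 5.71°;  2α = 11.42°
edge 1: e_1 = (+2.07, +1.25);  n_1 = (+0.5169, -0.8560)
edge 5: e_5 = (-1.41, -1.25);  n_5 = (-0.6634, +0.7483)
∠(n_1, n_5) = 169.57°
δ = |180° − 169.57°| = 10.43°
10.43° ≤ 2α = 11.42°  →  valid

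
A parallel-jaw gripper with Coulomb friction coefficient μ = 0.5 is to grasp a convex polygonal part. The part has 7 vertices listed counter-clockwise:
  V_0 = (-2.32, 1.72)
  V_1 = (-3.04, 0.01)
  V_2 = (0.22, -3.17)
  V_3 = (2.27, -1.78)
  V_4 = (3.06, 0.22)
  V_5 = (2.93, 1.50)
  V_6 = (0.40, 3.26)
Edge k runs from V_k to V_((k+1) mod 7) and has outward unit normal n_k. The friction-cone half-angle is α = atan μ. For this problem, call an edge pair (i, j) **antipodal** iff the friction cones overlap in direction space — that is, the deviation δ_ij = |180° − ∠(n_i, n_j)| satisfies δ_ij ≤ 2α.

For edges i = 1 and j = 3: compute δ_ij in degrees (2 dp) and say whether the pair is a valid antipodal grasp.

α = atan 0.5 = 26.57°;  2α = 53.13°
edge 1: e_1 = (+3.26, -3.18);  n_1 = (-0.6983, -0.7158)
edge 3: e_3 = (+0.79, +2.00);  n_3 = (+0.9301, -0.3674)
∠(n_1, n_3) = 112.73°
δ = |180° − 112.73°| = 67.27°
67.27° > 2α = 53.13°  →  invalid

δ = 67.27°, invalid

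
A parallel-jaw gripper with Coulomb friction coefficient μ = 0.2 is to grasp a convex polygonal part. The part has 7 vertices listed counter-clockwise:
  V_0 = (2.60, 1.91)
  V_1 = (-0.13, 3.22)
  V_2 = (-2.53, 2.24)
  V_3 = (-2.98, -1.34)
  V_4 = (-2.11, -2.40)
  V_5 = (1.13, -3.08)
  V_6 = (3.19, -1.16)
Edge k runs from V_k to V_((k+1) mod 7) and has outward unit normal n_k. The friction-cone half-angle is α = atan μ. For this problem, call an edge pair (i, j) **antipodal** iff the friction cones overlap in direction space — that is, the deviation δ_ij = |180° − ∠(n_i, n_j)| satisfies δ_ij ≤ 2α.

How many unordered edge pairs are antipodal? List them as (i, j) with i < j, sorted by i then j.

count = 3; pairs: (0,4), (1,5), (2,6)

α = atan 0.2 = 11.31°;  2α = 22.62°
n_0 = (+0.4326, +0.9016)
n_1 = (-0.3780, +0.9258)
n_2 = (-0.9922, +0.1247)
n_3 = (-0.7730, -0.6344)
n_4 = (-0.2054, -0.9787)
n_5 = (+0.6818, -0.7315)
n_6 = (+0.9820, +0.1887)
  (0,1): δ = 132.15°  ·
  (0,2): δ = 71.53°  ·
  (0,3): δ = 24.99°  ·
  (0,4): δ = 13.78°  ✓
  (0,5): δ = 68.62°  ·
  (0,6): δ = 126.51°  ·
  (1,2): δ = 119.38°  ·
  (1,3): δ = 72.83°  ·
  (1,4): δ = 34.06°  ·
  (1,5): δ = 20.77°  ✓
  (1,6): δ = 78.67°  ·
  (2,3): δ = 133.46°  ·
  (2,4): δ = 94.69°  ·
  (2,5): δ = 39.85°  ·
  (2,6): δ = 18.04°  ✓
  (3,4): δ = 141.23°  ·
  (3,5): δ = 86.39°  ·
  (3,6): δ = 28.50°  ·
  (4,5): δ = 125.16°  ·
  (4,6): δ = 67.27°  ·
  (5,6): δ = 122.11°  ·
antipodal pairs: 3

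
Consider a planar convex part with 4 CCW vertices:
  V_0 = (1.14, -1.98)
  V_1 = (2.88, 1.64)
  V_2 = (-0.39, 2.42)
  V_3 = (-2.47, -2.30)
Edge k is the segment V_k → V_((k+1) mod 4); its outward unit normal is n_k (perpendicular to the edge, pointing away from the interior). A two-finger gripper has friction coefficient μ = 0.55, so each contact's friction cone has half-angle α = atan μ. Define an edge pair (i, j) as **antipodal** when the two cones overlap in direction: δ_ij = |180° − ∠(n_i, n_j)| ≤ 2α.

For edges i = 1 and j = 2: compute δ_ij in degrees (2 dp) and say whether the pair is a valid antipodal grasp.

δ = 100.37°, invalid

α = atan 0.55 = 28.81°;  2α = 57.62°
edge 1: e_1 = (-3.27, +0.78);  n_1 = (+0.2320, +0.9727)
edge 2: e_2 = (-2.08, -4.72);  n_2 = (-0.9151, +0.4033)
∠(n_1, n_2) = 79.63°
δ = |180° − 79.63°| = 100.37°
100.37° > 2α = 57.62°  →  invalid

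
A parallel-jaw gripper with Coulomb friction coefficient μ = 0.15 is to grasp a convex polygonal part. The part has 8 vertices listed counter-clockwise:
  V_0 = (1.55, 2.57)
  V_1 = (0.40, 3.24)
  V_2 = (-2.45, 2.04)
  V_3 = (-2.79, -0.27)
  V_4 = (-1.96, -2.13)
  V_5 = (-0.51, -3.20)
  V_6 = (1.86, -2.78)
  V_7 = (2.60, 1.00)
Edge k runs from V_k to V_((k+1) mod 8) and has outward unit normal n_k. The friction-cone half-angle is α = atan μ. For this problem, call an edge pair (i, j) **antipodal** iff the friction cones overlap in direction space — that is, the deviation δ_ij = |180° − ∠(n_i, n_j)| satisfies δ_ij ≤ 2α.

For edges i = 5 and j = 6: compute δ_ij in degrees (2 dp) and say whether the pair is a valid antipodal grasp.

α = atan 0.15 = 8.53°;  2α = 17.06°
edge 5: e_5 = (+2.37, +0.42);  n_5 = (+0.1745, -0.9847)
edge 6: e_6 = (+0.74, +3.78);  n_6 = (+0.9814, -0.1921)
∠(n_5, n_6) = 68.87°
δ = |180° − 68.87°| = 111.13°
111.13° > 2α = 17.06°  →  invalid

δ = 111.13°, invalid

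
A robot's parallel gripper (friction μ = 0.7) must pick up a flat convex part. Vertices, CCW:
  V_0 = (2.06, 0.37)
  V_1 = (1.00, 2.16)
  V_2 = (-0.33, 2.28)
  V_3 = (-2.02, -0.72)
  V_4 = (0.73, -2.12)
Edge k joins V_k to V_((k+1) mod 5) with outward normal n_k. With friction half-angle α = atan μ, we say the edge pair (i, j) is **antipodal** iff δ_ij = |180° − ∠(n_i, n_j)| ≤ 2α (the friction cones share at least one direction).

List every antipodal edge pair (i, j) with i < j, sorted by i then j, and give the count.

α = atan 0.7 = 34.99°;  2α = 69.98°
n_0 = (+0.8604, +0.5095)
n_1 = (+0.0899, +0.9960)
n_2 = (-0.8713, +0.4908)
n_3 = (-0.4537, -0.8912)
n_4 = (+0.8821, -0.4711)
  (0,1): δ = 125.79°  ·
  (0,2): δ = 60.03°  ✓
  (0,3): δ = 32.39°  ✓
  (0,4): δ = 121.26°  ·
  (1,2): δ = 114.24°  ·
  (1,3): δ = 21.82°  ✓
  (1,4): δ = 67.05°  ✓
  (2,3): δ = 87.59°  ·
  (2,4): δ = 1.29°  ✓
  (3,4): δ = 91.13°  ·
antipodal pairs: 5

count = 5; pairs: (0,2), (0,3), (1,3), (1,4), (2,4)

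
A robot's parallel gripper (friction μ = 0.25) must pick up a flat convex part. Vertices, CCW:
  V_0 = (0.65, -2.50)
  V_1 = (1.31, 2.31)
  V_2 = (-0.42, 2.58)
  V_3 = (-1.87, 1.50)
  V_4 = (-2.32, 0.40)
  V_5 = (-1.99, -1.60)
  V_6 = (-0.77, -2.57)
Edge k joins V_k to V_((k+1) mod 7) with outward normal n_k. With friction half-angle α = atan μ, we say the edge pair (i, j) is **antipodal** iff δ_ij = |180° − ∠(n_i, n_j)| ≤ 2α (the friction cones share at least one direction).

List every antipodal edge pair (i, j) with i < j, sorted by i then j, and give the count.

α = atan 0.25 = 14.04°;  2α = 28.07°
n_0 = (+0.9907, -0.1359)
n_1 = (+0.1542, +0.9880)
n_2 = (-0.5973, +0.8020)
n_3 = (-0.9255, +0.3786)
n_4 = (-0.9867, -0.1628)
n_5 = (-0.6223, -0.7827)
n_6 = (+0.0492, -0.9988)
  (0,1): δ = 91.06°  ·
  (0,2): δ = 45.51°  ·
  (0,3): δ = 14.44°  ✓
  (0,4): δ = 17.18°  ✓
  (0,5): δ = 59.33°  ·
  (0,6): δ = 100.64°  ·
  (1,2): δ = 134.45°  ·
  (1,3): δ = 103.38°  ·
  (1,4): δ = 71.76°  ·
  (1,5): δ = 29.62°  ·
  (1,6): δ = 11.69°  ✓
  (2,3): δ = 148.93°  ·
  (2,4): δ = 117.31°  ·
  (2,5): δ = 75.17°  ·
  (2,6): δ = 33.86°  ·
  (3,4): δ = 148.38°  ·
  (3,5): δ = 106.24°  ·
  (3,6): δ = 64.93°  ·
  (4,5): δ = 137.86°  ·
  (4,6): δ = 96.55°  ·
  (5,6): δ = 138.69°  ·
antipodal pairs: 3

count = 3; pairs: (0,3), (0,4), (1,6)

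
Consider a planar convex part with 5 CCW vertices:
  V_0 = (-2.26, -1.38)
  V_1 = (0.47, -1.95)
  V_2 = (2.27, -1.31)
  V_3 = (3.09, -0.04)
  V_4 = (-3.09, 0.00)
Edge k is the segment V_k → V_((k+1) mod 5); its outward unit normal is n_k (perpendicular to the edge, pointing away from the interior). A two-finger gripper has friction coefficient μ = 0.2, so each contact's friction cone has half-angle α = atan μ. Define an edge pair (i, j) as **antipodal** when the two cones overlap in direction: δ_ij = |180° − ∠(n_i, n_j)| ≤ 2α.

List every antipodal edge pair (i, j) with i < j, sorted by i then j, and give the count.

α = atan 0.2 = 11.31°;  2α = 22.62°
n_0 = (-0.2044, -0.9789)
n_1 = (+0.3350, -0.9422)
n_2 = (+0.8401, -0.5424)
n_3 = (+0.0065, +1.0000)
n_4 = (-0.8569, -0.5154)
  (0,1): δ = 148.63°  ·
  (0,2): δ = 111.06°  ·
  (0,3): δ = 11.42°  ✓
  (0,4): δ = 132.82°  ·
  (1,2): δ = 142.42°  ·
  (1,3): δ = 19.94°  ✓
  (1,4): δ = 101.45°  ·
  (2,3): δ = 57.52°  ·
  (2,4): δ = 63.87°  ·
  (3,4): δ = 58.60°  ·
antipodal pairs: 2

count = 2; pairs: (0,3), (1,3)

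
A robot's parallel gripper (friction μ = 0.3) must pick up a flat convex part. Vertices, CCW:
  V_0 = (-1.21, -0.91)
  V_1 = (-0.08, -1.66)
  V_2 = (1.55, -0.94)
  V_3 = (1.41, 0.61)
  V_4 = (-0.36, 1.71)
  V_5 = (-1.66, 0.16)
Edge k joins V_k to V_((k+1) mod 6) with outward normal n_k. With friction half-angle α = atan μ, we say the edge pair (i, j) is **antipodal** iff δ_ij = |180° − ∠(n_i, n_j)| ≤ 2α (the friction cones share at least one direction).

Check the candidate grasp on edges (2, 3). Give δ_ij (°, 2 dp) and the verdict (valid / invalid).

δ = 127.02°, invalid

α = atan 0.3 = 16.70°;  2α = 33.40°
edge 2: e_2 = (-0.14, +1.55);  n_2 = (+0.9959, +0.0900)
edge 3: e_3 = (-1.77, +1.10);  n_3 = (+0.5278, +0.8493)
∠(n_2, n_3) = 52.98°
δ = |180° − 52.98°| = 127.02°
127.02° > 2α = 33.40°  →  invalid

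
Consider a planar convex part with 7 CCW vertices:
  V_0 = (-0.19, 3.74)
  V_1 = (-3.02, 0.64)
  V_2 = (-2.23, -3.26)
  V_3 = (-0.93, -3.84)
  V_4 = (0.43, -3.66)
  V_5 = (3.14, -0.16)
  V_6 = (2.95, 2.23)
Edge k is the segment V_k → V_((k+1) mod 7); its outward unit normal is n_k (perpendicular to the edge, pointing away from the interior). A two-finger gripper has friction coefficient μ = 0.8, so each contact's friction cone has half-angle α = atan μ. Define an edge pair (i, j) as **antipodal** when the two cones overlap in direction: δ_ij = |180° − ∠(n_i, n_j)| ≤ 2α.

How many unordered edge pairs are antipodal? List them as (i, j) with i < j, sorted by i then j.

count = 10; pairs: (0,2), (0,3), (0,4), (0,5), (1,4), (1,5), (1,6), (2,5), (2,6), (3,6)

α = atan 0.8 = 38.66°;  2α = 77.32°
n_0 = (-0.7385, +0.6742)
n_1 = (-0.9801, -0.1985)
n_2 = (-0.4074, -0.9132)
n_3 = (+0.1312, -0.9914)
n_4 = (+0.7907, -0.6122)
n_5 = (+0.9969, +0.0792)
n_6 = (+0.4334, +0.9012)
  (0,1): δ = 126.16°  ·
  (0,2): δ = 71.65°  ✓
  (0,3): δ = 40.07°  ✓
  (0,4): δ = 4.64°  ✓
  (0,5): δ = 46.94°  ✓
  (0,6): δ = 106.71°  ·
  (1,2): δ = 125.50°  ·
  (1,3): δ = 93.91°  ·
  (1,4): δ = 49.20°  ✓
  (1,5): δ = 6.91°  ✓
  (1,6): δ = 52.87°  ✓
  (2,3): δ = 148.42°  ·
  (2,4): δ = 103.71°  ·
  (2,5): δ = 61.41°  ✓
  (2,6): δ = 1.64°  ✓
  (3,4): δ = 135.29°  ·
  (3,5): δ = 92.99°  ·
  (3,6): δ = 33.22°  ✓
  (4,5): δ = 137.70°  ·
  (4,6): δ = 77.93°  ·
  (5,6): δ = 120.23°  ·
antipodal pairs: 10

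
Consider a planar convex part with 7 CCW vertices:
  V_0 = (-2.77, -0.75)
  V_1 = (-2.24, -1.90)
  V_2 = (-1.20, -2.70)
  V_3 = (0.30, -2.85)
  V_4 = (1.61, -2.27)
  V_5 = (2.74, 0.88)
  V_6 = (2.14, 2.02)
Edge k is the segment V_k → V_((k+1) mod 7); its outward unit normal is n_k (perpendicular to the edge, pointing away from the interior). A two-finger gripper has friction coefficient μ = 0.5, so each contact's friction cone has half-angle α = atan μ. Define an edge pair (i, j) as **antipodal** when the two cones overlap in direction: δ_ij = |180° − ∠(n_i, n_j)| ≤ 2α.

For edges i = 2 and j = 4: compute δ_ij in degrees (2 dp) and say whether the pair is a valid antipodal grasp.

α = atan 0.5 = 26.57°;  2α = 53.13°
edge 2: e_2 = (+1.50, -0.15);  n_2 = (-0.0995, -0.9950)
edge 4: e_4 = (+1.13, +3.15);  n_4 = (+0.9413, -0.3377)
∠(n_2, n_4) = 75.98°
δ = |180° − 75.98°| = 104.02°
104.02° > 2α = 53.13°  →  invalid

δ = 104.02°, invalid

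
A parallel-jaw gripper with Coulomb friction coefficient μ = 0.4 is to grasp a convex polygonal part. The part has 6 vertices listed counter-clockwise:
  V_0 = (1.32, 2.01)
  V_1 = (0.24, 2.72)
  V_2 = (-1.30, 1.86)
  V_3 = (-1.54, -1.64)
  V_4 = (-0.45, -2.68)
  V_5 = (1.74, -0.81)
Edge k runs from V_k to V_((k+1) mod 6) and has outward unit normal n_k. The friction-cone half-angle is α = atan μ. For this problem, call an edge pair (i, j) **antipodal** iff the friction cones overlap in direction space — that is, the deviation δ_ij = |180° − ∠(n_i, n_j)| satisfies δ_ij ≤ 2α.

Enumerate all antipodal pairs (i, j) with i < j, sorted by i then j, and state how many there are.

α = atan 0.4 = 21.80°;  2α = 43.60°
n_0 = (+0.5493, +0.8356)
n_1 = (-0.4876, +0.8731)
n_2 = (-0.9977, +0.0684)
n_3 = (-0.6903, -0.7235)
n_4 = (+0.6494, -0.7605)
n_5 = (+0.9891, +0.1473)
  (0,1): δ = 117.50°  ·
  (0,2): δ = 60.60°  ·
  (0,3): δ = 10.33°  ✓
  (0,4): δ = 73.81°  ·
  (0,5): δ = 131.79°  ·
  (1,2): δ = 123.10°  ·
  (1,3): δ = 72.84°  ·
  (1,4): δ = 11.31°  ✓
  (1,5): δ = 69.29°  ·
  (2,3): δ = 129.73°  ·
  (2,4): δ = 45.58°  ·
  (2,5): δ = 12.39°  ✓
  (3,4): δ = 95.85°  ·
  (3,5): δ = 37.87°  ✓
  (4,5): δ = 122.02°  ·
antipodal pairs: 4

count = 4; pairs: (0,3), (1,4), (2,5), (3,5)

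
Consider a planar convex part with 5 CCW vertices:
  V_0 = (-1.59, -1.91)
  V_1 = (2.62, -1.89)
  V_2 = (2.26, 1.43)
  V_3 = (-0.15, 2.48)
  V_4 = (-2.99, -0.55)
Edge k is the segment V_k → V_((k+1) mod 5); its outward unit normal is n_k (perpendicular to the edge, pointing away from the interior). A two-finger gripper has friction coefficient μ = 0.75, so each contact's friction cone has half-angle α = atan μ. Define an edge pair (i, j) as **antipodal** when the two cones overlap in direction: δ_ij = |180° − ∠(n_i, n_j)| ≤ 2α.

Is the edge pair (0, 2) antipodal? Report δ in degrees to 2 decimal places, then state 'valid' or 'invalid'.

α = atan 0.75 = 36.87°;  2α = 73.74°
edge 0: e_0 = (+4.21, +0.02);  n_0 = (+0.0048, -1.0000)
edge 2: e_2 = (-2.41, +1.05);  n_2 = (+0.3994, +0.9168)
∠(n_0, n_2) = 156.19°
δ = |180° − 156.19°| = 23.81°
23.81° ≤ 2α = 73.74°  →  valid

δ = 23.81°, valid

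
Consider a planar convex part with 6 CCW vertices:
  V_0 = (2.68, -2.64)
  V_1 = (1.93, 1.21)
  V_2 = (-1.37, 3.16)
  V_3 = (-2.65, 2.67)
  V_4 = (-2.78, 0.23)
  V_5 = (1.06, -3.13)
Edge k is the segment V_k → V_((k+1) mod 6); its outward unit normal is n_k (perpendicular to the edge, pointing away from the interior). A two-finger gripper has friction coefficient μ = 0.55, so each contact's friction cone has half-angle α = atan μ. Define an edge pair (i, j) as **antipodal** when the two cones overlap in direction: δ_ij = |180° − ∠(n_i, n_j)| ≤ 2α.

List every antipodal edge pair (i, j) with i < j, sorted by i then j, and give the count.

α = atan 0.55 = 28.81°;  2α = 57.62°
n_0 = (+0.9815, +0.1912)
n_1 = (+0.5087, +0.8609)
n_2 = (-0.3575, +0.9339)
n_3 = (-0.9986, +0.0532)
n_4 = (-0.6585, -0.7526)
n_5 = (+0.2895, -0.9572)
  (0,1): δ = 131.60°  ·
  (0,2): δ = 80.08°  ·
  (0,3): δ = 14.07°  ✓
  (0,4): δ = 37.79°  ✓
  (0,5): δ = 95.81°  ·
  (1,2): δ = 128.47°  ·
  (1,3): δ = 62.47°  ·
  (1,4): δ = 10.61°  ✓
  (1,5): δ = 47.41°  ✓
  (2,3): δ = 114.00°  ·
  (2,4): δ = 62.13°  ·
  (2,5): δ = 4.12°  ✓
  (3,4): δ = 128.14°  ·
  (3,5): δ = 70.12°  ·
  (4,5): δ = 121.99°  ·
antipodal pairs: 5

count = 5; pairs: (0,3), (0,4), (1,4), (1,5), (2,5)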